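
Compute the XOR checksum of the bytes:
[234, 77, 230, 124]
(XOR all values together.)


XOR chain: 234 ^ 77 ^ 230 ^ 124 = 61

61


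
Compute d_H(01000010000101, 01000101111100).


XOR: 00000111111001
Count of 1s: 7

7


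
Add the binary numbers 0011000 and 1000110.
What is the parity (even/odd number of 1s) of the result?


0011000 = 24
1000110 = 70
Sum = 94 = 1011110
1s count = 5

odd parity (5 ones in 1011110)


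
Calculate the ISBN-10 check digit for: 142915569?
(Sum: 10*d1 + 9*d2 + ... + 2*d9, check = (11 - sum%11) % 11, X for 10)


Weighted sum: 212
212 mod 11 = 3

Check digit: 8


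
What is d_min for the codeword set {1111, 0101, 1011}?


Comparing all pairs, minimum distance: 1
Can detect 0 errors, correct 0 errors

1


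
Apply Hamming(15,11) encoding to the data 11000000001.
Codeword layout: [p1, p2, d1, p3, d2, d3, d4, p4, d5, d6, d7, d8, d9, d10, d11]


Parity bits: p1=1, p2=0, p3=0, p4=1

101010010000001


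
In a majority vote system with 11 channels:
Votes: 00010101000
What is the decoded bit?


Ones: 3 out of 11
Threshold: 6

0 (3/11 voted 1)


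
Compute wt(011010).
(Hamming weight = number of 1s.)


Counting 1s in 011010

3


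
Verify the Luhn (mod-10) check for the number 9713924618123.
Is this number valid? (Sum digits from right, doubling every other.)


Luhn sum = 57
57 mod 10 = 7

Invalid (Luhn sum mod 10 = 7)


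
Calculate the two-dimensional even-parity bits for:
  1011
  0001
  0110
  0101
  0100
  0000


Row parities: 110010
Column parities: 1101

Row P: 110010, Col P: 1101, Corner: 1


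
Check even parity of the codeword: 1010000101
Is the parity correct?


Number of 1s: 4

Yes, parity is correct (4 ones)


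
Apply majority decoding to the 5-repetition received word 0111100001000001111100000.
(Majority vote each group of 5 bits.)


Groups: 01111, 00001, 00000, 11111, 00000
Majority votes: 10010

10010


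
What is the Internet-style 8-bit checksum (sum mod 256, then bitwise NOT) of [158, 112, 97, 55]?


Sum = 422 mod 256 = 166
Complement = 89

89


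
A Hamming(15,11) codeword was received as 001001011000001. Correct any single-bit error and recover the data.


Syndrome = 11: error at position 11

Data: 10101010001 (corrected bit 11)


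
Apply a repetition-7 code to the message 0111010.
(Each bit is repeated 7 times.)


Each bit -> 7 copies

0000000111111111111111111111000000011111110000000


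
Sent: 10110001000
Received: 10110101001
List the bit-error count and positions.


XOR: 00000100001

2 error(s) at position(s): 5, 10


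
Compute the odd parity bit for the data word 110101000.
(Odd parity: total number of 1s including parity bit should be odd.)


Number of 1s in data: 4
Parity bit: 1

1


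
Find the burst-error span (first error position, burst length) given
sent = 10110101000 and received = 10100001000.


XOR: 00010100000

Burst at position 3, length 3


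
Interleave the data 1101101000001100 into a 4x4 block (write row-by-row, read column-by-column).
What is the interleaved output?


Matrix:
  1101
  1010
  0000
  1100
Read columns: 1101100101001000

1101100101001000


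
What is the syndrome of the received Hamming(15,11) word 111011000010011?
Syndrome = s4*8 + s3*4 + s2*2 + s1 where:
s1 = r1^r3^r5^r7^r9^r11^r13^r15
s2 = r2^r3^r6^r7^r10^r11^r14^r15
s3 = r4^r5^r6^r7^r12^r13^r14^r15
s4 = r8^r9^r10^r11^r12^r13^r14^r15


s1=1, s2=0, s3=0, s4=1

Syndrome = 9 (error at position 9)


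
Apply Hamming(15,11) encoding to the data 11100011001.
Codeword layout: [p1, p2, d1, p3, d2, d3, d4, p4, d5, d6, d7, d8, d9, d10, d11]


Parity bits: p1=0, p2=0, p3=0, p4=1

001011010011001


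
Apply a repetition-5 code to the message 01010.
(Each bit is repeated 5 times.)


Each bit -> 5 copies

0000011111000001111100000


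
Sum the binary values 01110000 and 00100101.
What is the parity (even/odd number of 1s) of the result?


01110000 = 112
00100101 = 37
Sum = 149 = 10010101
1s count = 4

even parity (4 ones in 10010101)


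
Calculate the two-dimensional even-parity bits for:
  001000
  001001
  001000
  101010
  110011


Row parities: 10110
Column parities: 010000

Row P: 10110, Col P: 010000, Corner: 1


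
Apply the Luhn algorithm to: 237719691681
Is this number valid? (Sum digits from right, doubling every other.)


Luhn sum = 58
58 mod 10 = 8

Invalid (Luhn sum mod 10 = 8)


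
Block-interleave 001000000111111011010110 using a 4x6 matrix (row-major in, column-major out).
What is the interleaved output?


Matrix:
  001000
  000111
  111011
  010110
Read columns: 001000111010010101110110

001000111010010101110110


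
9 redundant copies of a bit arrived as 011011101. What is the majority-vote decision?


Ones: 6 out of 9
Threshold: 5

1 (6/9 voted 1)


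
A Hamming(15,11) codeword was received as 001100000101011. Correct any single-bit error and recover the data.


Syndrome = 0: no error detected

Data: 10000101011 (no errors)


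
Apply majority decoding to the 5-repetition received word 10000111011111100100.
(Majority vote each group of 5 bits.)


Groups: 10000, 11101, 11111, 00100
Majority votes: 0110

0110


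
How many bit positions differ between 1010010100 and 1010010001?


XOR: 0000000101
Count of 1s: 2

2


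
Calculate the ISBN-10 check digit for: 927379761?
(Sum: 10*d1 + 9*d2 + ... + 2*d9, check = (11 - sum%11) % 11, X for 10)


Weighted sum: 320
320 mod 11 = 1

Check digit: X


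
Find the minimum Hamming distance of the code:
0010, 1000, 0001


Comparing all pairs, minimum distance: 2
Can detect 1 errors, correct 0 errors

2


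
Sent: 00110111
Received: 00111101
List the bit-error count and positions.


XOR: 00001010

2 error(s) at position(s): 4, 6


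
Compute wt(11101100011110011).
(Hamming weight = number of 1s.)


Counting 1s in 11101100011110011

11


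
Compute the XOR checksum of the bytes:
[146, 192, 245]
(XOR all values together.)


XOR chain: 146 ^ 192 ^ 245 = 167

167


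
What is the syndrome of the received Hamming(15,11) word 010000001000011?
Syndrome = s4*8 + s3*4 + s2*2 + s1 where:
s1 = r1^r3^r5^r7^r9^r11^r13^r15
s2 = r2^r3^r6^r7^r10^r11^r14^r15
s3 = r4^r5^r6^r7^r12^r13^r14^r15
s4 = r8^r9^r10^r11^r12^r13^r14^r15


s1=0, s2=1, s3=0, s4=1

Syndrome = 10 (error at position 10)


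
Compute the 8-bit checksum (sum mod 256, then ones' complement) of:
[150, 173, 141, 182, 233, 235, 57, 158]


Sum = 1329 mod 256 = 49
Complement = 206

206


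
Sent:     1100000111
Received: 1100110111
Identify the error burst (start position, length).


XOR: 0000110000

Burst at position 4, length 2


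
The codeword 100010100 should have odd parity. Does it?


Number of 1s: 3

Yes, parity is correct (3 ones)


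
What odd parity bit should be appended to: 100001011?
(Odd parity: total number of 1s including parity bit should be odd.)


Number of 1s in data: 4
Parity bit: 1

1


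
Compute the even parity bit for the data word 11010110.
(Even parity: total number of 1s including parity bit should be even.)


Number of 1s in data: 5
Parity bit: 1

1


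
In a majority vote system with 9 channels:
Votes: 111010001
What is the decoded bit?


Ones: 5 out of 9
Threshold: 5

1 (5/9 voted 1)


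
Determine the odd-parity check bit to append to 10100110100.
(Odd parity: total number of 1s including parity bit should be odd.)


Number of 1s in data: 5
Parity bit: 0

0


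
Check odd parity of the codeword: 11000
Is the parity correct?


Number of 1s: 2

No, parity error (2 ones)


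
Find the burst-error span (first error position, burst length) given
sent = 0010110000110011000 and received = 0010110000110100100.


XOR: 0000000000000111100

Burst at position 13, length 4


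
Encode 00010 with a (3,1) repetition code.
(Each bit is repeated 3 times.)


Each bit -> 3 copies

000000000111000


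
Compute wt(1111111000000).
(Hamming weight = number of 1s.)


Counting 1s in 1111111000000

7


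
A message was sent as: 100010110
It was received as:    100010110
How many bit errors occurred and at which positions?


XOR: 000000000

0 errors (received matches sent)


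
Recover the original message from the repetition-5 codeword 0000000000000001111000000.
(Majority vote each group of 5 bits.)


Groups: 00000, 00000, 00000, 11110, 00000
Majority votes: 00010

00010


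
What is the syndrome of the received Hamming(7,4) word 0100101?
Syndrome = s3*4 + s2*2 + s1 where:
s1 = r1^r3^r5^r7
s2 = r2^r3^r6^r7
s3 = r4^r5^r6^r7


s1=0, s2=0, s3=0

Syndrome = 0 (no error)


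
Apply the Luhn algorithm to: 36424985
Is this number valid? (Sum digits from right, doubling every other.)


Luhn sum = 51
51 mod 10 = 1

Invalid (Luhn sum mod 10 = 1)


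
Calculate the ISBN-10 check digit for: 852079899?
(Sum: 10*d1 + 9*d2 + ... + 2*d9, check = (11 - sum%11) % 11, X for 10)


Weighted sum: 305
305 mod 11 = 8

Check digit: 3


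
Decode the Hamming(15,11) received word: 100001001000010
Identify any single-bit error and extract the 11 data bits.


Syndrome = 0: no error detected

Data: 00101000010 (no errors)


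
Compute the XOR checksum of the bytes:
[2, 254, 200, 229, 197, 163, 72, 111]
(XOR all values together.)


XOR chain: 2 ^ 254 ^ 200 ^ 229 ^ 197 ^ 163 ^ 72 ^ 111 = 144

144


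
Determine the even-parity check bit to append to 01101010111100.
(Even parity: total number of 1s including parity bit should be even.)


Number of 1s in data: 8
Parity bit: 0

0


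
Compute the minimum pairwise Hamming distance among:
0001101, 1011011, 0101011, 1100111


Comparing all pairs, minimum distance: 3
Can detect 2 errors, correct 1 errors

3


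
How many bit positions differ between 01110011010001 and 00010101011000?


XOR: 01100110001001
Count of 1s: 6

6


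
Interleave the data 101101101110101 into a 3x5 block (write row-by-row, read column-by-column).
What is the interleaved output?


Matrix:
  10110
  11011
  10101
Read columns: 111010101110011

111010101110011


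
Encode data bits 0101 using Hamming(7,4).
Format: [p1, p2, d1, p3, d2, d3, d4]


Parity bits: p1=0, p2=1, p3=0

0100101


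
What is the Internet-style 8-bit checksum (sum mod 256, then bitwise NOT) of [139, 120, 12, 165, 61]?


Sum = 497 mod 256 = 241
Complement = 14

14


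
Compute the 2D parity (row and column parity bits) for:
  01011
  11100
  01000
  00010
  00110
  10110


Row parities: 111101
Column parities: 01101

Row P: 111101, Col P: 01101, Corner: 1


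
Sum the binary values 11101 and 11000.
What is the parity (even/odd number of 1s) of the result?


11101 = 29
11000 = 24
Sum = 53 = 110101
1s count = 4

even parity (4 ones in 110101)


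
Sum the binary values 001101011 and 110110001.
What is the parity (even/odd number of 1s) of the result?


001101011 = 107
110110001 = 433
Sum = 540 = 1000011100
1s count = 4

even parity (4 ones in 1000011100)


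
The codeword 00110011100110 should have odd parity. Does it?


Number of 1s: 7

Yes, parity is correct (7 ones)


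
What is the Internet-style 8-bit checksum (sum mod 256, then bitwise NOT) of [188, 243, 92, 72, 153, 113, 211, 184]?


Sum = 1256 mod 256 = 232
Complement = 23

23


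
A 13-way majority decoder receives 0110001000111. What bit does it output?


Ones: 6 out of 13
Threshold: 7

0 (6/13 voted 1)


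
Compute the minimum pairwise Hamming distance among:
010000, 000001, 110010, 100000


Comparing all pairs, minimum distance: 2
Can detect 1 errors, correct 0 errors

2


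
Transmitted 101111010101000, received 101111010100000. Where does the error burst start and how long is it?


XOR: 000000000001000

Burst at position 11, length 1


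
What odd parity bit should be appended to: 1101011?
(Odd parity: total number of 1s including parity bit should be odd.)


Number of 1s in data: 5
Parity bit: 0

0


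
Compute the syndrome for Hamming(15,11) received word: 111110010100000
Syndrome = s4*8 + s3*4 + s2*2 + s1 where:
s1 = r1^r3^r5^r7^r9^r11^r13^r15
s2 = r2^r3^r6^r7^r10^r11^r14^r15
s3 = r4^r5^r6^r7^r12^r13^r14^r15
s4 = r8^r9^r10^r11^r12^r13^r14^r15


s1=1, s2=1, s3=0, s4=0

Syndrome = 3 (error at position 3)


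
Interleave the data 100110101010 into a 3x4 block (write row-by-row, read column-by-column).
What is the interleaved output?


Matrix:
  1001
  1010
  1010
Read columns: 111000011100

111000011100


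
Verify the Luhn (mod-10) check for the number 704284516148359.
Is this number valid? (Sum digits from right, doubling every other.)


Luhn sum = 70
70 mod 10 = 0

Valid (Luhn sum mod 10 = 0)


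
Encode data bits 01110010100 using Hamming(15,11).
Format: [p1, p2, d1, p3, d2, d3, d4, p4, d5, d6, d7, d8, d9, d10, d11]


Parity bits: p1=0, p2=1, p3=0, p4=0

010011100010100


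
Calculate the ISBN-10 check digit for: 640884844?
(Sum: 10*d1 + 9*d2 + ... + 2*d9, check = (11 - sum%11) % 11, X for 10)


Weighted sum: 272
272 mod 11 = 8

Check digit: 3


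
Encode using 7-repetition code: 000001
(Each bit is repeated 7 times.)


Each bit -> 7 copies

000000000000000000000000000000000001111111


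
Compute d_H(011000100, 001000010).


XOR: 010000110
Count of 1s: 3

3


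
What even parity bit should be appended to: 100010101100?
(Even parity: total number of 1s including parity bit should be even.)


Number of 1s in data: 5
Parity bit: 1

1


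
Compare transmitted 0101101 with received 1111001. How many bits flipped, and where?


XOR: 1010100

3 error(s) at position(s): 0, 2, 4


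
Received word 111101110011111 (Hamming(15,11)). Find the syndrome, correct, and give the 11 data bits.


Syndrome = 6: error at position 6

Data: 10010011111 (corrected bit 6)


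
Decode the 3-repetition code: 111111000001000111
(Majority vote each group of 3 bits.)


Groups: 111, 111, 000, 001, 000, 111
Majority votes: 110001

110001


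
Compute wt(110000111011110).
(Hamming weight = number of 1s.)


Counting 1s in 110000111011110

9


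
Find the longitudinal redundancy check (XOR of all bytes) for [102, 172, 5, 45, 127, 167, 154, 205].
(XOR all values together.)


XOR chain: 102 ^ 172 ^ 5 ^ 45 ^ 127 ^ 167 ^ 154 ^ 205 = 109

109


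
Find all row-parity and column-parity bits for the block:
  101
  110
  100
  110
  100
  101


Row parities: 001010
Column parities: 000

Row P: 001010, Col P: 000, Corner: 0


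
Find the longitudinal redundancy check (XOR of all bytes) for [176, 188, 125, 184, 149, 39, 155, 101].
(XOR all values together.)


XOR chain: 176 ^ 188 ^ 125 ^ 184 ^ 149 ^ 39 ^ 155 ^ 101 = 133

133


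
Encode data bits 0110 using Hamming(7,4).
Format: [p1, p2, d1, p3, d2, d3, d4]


Parity bits: p1=1, p2=1, p3=0

1100110


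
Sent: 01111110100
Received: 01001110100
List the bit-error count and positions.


XOR: 00110000000

2 error(s) at position(s): 2, 3


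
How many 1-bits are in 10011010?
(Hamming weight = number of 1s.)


Counting 1s in 10011010

4


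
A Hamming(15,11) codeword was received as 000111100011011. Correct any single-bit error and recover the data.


Syndrome = 6: error at position 6

Data: 01010011011 (corrected bit 6)


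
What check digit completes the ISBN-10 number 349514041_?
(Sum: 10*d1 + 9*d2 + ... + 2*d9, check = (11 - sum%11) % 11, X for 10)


Weighted sum: 213
213 mod 11 = 4

Check digit: 7


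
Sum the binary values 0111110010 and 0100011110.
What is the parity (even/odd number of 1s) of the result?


0111110010 = 498
0100011110 = 286
Sum = 784 = 1100010000
1s count = 3

odd parity (3 ones in 1100010000)


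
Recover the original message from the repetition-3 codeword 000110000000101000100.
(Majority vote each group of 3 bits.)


Groups: 000, 110, 000, 000, 101, 000, 100
Majority votes: 0100100

0100100


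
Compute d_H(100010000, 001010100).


XOR: 101000100
Count of 1s: 3

3


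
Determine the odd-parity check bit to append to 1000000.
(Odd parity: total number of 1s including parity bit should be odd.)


Number of 1s in data: 1
Parity bit: 0

0


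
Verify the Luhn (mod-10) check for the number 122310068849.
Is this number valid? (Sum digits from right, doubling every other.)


Luhn sum = 51
51 mod 10 = 1

Invalid (Luhn sum mod 10 = 1)


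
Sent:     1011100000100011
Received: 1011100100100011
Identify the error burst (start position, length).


XOR: 0000000100000000

Burst at position 7, length 1


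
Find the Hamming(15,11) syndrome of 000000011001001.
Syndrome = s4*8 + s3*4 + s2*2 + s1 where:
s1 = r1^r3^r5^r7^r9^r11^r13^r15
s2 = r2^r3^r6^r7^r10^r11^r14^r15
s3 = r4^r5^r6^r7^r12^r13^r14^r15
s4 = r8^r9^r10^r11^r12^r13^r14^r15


s1=0, s2=1, s3=0, s4=0

Syndrome = 2 (error at position 2)


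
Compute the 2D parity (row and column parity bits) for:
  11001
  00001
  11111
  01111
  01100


Row parities: 11100
Column parities: 00100

Row P: 11100, Col P: 00100, Corner: 1


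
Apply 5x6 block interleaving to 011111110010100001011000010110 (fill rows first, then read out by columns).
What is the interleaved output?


Matrix:
  011111
  110010
  100001
  011000
  010110
Read columns: 011001101110010100011100110100

011001101110010100011100110100


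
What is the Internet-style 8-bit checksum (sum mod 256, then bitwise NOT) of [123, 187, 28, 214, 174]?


Sum = 726 mod 256 = 214
Complement = 41

41


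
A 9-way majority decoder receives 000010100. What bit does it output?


Ones: 2 out of 9
Threshold: 5

0 (2/9 voted 1)


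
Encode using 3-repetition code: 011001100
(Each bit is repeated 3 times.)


Each bit -> 3 copies

000111111000000111111000000


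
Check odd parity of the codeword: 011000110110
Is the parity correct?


Number of 1s: 6

No, parity error (6 ones)


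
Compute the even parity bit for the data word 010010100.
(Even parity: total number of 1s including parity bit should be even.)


Number of 1s in data: 3
Parity bit: 1

1


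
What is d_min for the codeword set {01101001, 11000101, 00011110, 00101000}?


Comparing all pairs, minimum distance: 2
Can detect 1 errors, correct 0 errors

2


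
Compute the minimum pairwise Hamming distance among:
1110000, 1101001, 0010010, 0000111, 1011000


Comparing all pairs, minimum distance: 2
Can detect 1 errors, correct 0 errors

2


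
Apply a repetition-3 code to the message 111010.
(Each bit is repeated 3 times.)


Each bit -> 3 copies

111111111000111000


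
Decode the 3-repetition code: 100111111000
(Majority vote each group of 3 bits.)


Groups: 100, 111, 111, 000
Majority votes: 0110

0110


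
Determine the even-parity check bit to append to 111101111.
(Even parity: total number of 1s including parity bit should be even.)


Number of 1s in data: 8
Parity bit: 0

0


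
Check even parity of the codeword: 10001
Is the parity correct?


Number of 1s: 2

Yes, parity is correct (2 ones)


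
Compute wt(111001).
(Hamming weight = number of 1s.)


Counting 1s in 111001

4


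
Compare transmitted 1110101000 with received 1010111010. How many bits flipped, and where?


XOR: 0100010010

3 error(s) at position(s): 1, 5, 8


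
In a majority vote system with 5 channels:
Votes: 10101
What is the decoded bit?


Ones: 3 out of 5
Threshold: 3

1 (3/5 voted 1)


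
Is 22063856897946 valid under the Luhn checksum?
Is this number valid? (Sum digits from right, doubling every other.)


Luhn sum = 77
77 mod 10 = 7

Invalid (Luhn sum mod 10 = 7)


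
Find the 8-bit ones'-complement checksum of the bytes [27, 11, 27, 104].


Sum = 169 mod 256 = 169
Complement = 86

86


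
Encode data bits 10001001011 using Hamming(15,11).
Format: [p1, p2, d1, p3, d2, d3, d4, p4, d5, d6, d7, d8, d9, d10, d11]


Parity bits: p1=1, p2=1, p3=1, p4=0

111100001001011


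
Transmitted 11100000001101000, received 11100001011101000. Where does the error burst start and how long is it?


XOR: 00000001010000000

Burst at position 7, length 3


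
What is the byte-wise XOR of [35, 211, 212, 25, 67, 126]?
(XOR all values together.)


XOR chain: 35 ^ 211 ^ 212 ^ 25 ^ 67 ^ 126 = 0

0


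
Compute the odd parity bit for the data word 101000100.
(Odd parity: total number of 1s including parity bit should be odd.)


Number of 1s in data: 3
Parity bit: 0

0


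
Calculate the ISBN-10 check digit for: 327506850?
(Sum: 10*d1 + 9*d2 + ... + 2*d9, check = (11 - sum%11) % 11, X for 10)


Weighted sum: 216
216 mod 11 = 7

Check digit: 4


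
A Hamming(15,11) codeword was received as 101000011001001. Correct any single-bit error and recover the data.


Syndrome = 0: no error detected

Data: 10001001001 (no errors)


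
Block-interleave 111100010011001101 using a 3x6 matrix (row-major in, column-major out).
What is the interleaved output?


Matrix:
  111100
  010011
  001101
Read columns: 100110101101010011

100110101101010011


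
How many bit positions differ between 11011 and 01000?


XOR: 10011
Count of 1s: 3

3


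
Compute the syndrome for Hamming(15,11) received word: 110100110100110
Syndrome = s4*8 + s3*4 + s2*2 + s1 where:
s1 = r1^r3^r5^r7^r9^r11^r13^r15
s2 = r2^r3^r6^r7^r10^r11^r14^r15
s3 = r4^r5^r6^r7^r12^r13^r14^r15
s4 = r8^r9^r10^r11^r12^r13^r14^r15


s1=1, s2=0, s3=0, s4=0

Syndrome = 1 (error at position 1)


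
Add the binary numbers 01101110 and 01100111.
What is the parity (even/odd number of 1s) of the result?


01101110 = 110
01100111 = 103
Sum = 213 = 11010101
1s count = 5

odd parity (5 ones in 11010101)


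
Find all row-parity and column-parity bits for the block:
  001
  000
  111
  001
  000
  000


Row parities: 101100
Column parities: 111

Row P: 101100, Col P: 111, Corner: 1


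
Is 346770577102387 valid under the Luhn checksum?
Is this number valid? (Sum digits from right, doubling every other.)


Luhn sum = 69
69 mod 10 = 9

Invalid (Luhn sum mod 10 = 9)


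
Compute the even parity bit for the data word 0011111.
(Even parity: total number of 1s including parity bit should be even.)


Number of 1s in data: 5
Parity bit: 1

1


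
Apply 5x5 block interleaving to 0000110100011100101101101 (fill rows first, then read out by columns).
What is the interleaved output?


Matrix:
  00001
  10100
  01110
  01011
  01101
Read columns: 0100000111011010011010011

0100000111011010011010011


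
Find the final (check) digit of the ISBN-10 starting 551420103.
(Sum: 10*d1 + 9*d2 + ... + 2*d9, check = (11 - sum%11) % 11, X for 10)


Weighted sum: 153
153 mod 11 = 10

Check digit: 1


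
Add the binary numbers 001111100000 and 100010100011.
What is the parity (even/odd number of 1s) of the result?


001111100000 = 992
100010100011 = 2211
Sum = 3203 = 110010000011
1s count = 5

odd parity (5 ones in 110010000011)


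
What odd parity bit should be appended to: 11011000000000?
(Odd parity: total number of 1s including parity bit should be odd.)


Number of 1s in data: 4
Parity bit: 1

1


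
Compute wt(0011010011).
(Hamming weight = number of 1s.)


Counting 1s in 0011010011

5


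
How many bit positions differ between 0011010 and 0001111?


XOR: 0010101
Count of 1s: 3

3


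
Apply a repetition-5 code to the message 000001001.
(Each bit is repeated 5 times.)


Each bit -> 5 copies

000000000000000000000000011111000000000011111


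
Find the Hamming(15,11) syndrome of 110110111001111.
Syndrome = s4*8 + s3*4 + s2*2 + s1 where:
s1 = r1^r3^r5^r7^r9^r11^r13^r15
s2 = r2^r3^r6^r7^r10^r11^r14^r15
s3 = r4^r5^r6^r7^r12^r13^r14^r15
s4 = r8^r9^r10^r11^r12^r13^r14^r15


s1=0, s2=0, s3=1, s4=0

Syndrome = 4 (error at position 4)


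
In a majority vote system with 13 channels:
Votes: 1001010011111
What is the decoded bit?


Ones: 8 out of 13
Threshold: 7

1 (8/13 voted 1)


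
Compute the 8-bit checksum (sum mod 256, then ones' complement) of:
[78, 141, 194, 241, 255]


Sum = 909 mod 256 = 141
Complement = 114

114


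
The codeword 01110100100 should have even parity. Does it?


Number of 1s: 5

No, parity error (5 ones)


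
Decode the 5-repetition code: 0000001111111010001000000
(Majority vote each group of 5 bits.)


Groups: 00000, 01111, 11101, 00010, 00000
Majority votes: 01100

01100


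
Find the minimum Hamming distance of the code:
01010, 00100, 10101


Comparing all pairs, minimum distance: 2
Can detect 1 errors, correct 0 errors

2


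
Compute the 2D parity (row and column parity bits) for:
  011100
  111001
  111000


Row parities: 101
Column parities: 011101

Row P: 101, Col P: 011101, Corner: 0


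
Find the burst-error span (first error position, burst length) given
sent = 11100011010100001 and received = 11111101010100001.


XOR: 00011110000000000

Burst at position 3, length 4


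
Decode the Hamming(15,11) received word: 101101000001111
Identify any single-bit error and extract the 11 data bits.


Syndrome = 0: no error detected

Data: 10100001111 (no errors)


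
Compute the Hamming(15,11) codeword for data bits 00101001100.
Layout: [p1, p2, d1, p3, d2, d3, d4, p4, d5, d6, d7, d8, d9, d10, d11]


Parity bits: p1=0, p2=1, p3=1, p4=1

010101011001100


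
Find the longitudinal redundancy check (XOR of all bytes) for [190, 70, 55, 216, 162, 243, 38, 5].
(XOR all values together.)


XOR chain: 190 ^ 70 ^ 55 ^ 216 ^ 162 ^ 243 ^ 38 ^ 5 = 101

101


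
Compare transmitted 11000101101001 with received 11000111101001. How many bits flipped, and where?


XOR: 00000010000000

1 error(s) at position(s): 6


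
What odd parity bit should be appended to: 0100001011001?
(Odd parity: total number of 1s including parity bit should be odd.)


Number of 1s in data: 5
Parity bit: 0

0


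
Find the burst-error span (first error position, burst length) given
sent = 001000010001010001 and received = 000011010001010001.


XOR: 001011000000000000

Burst at position 2, length 4


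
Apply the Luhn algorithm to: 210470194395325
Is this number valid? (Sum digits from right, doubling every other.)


Luhn sum = 61
61 mod 10 = 1

Invalid (Luhn sum mod 10 = 1)


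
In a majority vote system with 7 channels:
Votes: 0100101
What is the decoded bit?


Ones: 3 out of 7
Threshold: 4

0 (3/7 voted 1)


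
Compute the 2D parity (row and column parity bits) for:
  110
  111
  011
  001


Row parities: 0101
Column parities: 011

Row P: 0101, Col P: 011, Corner: 0


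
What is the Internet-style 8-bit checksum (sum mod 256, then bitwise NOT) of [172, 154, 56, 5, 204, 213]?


Sum = 804 mod 256 = 36
Complement = 219

219


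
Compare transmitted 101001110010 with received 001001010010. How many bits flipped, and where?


XOR: 100000100000

2 error(s) at position(s): 0, 6


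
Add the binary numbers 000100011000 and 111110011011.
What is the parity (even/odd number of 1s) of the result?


000100011000 = 280
111110011011 = 3995
Sum = 4275 = 1000010110011
1s count = 6

even parity (6 ones in 1000010110011)


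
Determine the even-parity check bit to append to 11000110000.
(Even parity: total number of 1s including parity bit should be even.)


Number of 1s in data: 4
Parity bit: 0

0


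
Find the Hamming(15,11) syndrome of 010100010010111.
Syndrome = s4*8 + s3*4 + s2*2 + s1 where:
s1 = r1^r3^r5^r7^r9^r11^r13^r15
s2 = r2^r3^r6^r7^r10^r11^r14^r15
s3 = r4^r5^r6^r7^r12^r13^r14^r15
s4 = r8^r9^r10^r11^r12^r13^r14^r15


s1=1, s2=0, s3=0, s4=1

Syndrome = 9 (error at position 9)


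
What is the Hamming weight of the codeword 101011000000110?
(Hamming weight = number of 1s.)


Counting 1s in 101011000000110

6


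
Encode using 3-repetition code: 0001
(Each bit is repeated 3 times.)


Each bit -> 3 copies

000000000111


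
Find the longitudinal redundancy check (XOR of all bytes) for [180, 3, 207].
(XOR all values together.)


XOR chain: 180 ^ 3 ^ 207 = 120

120


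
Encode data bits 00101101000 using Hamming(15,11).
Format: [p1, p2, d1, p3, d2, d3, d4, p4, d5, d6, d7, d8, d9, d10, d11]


Parity bits: p1=1, p2=0, p3=0, p4=1

100001011101000


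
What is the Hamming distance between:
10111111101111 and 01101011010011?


XOR: 11010100111100
Count of 1s: 8

8


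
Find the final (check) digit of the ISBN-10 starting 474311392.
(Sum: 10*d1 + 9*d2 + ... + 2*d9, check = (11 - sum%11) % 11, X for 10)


Weighted sum: 210
210 mod 11 = 1

Check digit: X


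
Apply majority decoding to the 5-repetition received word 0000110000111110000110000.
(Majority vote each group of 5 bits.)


Groups: 00001, 10000, 11111, 00001, 10000
Majority votes: 00100

00100


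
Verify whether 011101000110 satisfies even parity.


Number of 1s: 6

Yes, parity is correct (6 ones)


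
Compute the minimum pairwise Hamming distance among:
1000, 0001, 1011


Comparing all pairs, minimum distance: 2
Can detect 1 errors, correct 0 errors

2


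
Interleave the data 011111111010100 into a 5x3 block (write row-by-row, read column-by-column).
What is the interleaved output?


Matrix:
  011
  111
  111
  010
  100
Read columns: 011011111011100

011011111011100


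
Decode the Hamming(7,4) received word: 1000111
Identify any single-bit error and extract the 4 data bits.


Syndrome = 5: error at position 5

Data: 0011 (corrected bit 5)


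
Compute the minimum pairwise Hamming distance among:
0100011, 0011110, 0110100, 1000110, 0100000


Comparing all pairs, minimum distance: 2
Can detect 1 errors, correct 0 errors

2


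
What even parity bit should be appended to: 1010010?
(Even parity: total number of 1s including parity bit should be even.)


Number of 1s in data: 3
Parity bit: 1

1


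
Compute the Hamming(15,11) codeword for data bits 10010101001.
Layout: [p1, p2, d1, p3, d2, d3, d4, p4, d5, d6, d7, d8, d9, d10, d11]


Parity bits: p1=1, p2=0, p3=1, p4=1

101100110101001


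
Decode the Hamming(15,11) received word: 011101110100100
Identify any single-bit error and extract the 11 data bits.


Syndrome = 11: error at position 11

Data: 10110110100 (corrected bit 11)


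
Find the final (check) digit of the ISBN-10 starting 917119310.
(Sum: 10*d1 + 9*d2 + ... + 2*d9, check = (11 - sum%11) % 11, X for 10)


Weighted sum: 228
228 mod 11 = 8

Check digit: 3


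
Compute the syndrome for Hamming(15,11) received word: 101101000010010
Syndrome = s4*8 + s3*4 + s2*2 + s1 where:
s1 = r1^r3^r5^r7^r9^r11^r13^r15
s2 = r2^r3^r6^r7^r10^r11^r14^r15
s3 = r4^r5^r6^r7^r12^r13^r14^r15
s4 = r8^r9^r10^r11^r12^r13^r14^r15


s1=1, s2=0, s3=1, s4=0

Syndrome = 5 (error at position 5)


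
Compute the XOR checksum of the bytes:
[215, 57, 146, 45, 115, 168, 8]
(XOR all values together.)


XOR chain: 215 ^ 57 ^ 146 ^ 45 ^ 115 ^ 168 ^ 8 = 130

130


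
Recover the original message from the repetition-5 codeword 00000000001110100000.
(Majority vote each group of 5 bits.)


Groups: 00000, 00000, 11101, 00000
Majority votes: 0010

0010


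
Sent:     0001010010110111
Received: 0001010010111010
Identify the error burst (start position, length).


XOR: 0000000000001101

Burst at position 12, length 4


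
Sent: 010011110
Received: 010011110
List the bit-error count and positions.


XOR: 000000000

0 errors (received matches sent)


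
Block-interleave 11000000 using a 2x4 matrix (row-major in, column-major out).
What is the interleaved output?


Matrix:
  1100
  0000
Read columns: 10100000

10100000


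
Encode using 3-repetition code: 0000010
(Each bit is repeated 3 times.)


Each bit -> 3 copies

000000000000000111000


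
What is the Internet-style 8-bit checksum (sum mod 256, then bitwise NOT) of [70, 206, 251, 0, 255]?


Sum = 782 mod 256 = 14
Complement = 241

241


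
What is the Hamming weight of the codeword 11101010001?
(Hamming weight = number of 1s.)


Counting 1s in 11101010001

6


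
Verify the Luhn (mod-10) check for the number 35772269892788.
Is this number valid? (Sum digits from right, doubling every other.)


Luhn sum = 83
83 mod 10 = 3

Invalid (Luhn sum mod 10 = 3)


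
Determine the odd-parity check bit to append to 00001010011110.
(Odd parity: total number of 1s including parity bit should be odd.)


Number of 1s in data: 6
Parity bit: 1

1


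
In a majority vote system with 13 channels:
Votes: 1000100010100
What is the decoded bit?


Ones: 4 out of 13
Threshold: 7

0 (4/13 voted 1)


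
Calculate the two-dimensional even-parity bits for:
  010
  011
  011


Row parities: 100
Column parities: 010

Row P: 100, Col P: 010, Corner: 1


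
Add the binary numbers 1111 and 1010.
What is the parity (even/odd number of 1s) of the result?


1111 = 15
1010 = 10
Sum = 25 = 11001
1s count = 3

odd parity (3 ones in 11001)


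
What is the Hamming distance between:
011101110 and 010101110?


XOR: 001000000
Count of 1s: 1

1


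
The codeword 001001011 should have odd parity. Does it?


Number of 1s: 4

No, parity error (4 ones)


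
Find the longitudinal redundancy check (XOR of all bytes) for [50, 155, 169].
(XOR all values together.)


XOR chain: 50 ^ 155 ^ 169 = 0

0


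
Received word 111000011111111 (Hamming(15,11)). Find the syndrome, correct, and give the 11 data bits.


Syndrome = 0: no error detected

Data: 10001111111 (no errors)


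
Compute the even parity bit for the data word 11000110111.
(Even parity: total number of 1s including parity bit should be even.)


Number of 1s in data: 7
Parity bit: 1

1


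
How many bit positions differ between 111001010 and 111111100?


XOR: 000110110
Count of 1s: 4

4


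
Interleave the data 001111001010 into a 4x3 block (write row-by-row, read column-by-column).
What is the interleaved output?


Matrix:
  001
  111
  001
  010
Read columns: 010001011110

010001011110


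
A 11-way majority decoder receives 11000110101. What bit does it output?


Ones: 6 out of 11
Threshold: 6

1 (6/11 voted 1)


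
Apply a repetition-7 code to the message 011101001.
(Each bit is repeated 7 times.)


Each bit -> 7 copies

000000011111111111111111111100000001111111000000000000001111111


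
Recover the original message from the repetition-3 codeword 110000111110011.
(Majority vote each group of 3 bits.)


Groups: 110, 000, 111, 110, 011
Majority votes: 10111

10111


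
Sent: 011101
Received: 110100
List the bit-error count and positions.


XOR: 101001

3 error(s) at position(s): 0, 2, 5


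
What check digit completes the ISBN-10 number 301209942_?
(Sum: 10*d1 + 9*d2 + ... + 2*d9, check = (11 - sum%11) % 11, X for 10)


Weighted sum: 149
149 mod 11 = 6

Check digit: 5


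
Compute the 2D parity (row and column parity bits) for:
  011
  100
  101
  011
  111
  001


Row parities: 010011
Column parities: 111

Row P: 010011, Col P: 111, Corner: 1


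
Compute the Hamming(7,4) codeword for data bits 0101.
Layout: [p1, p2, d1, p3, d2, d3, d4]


Parity bits: p1=0, p2=1, p3=0

0100101


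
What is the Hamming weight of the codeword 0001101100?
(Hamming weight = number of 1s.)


Counting 1s in 0001101100

4


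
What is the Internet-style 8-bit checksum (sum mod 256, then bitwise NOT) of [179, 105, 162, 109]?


Sum = 555 mod 256 = 43
Complement = 212

212


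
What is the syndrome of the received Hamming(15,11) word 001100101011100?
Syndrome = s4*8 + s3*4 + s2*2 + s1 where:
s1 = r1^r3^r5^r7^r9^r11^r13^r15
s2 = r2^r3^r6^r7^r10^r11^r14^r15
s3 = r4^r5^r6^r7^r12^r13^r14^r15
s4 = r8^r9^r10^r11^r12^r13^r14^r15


s1=1, s2=1, s3=0, s4=0

Syndrome = 3 (error at position 3)


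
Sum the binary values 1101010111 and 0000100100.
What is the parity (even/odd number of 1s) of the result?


1101010111 = 855
0000100100 = 36
Sum = 891 = 1101111011
1s count = 8

even parity (8 ones in 1101111011)


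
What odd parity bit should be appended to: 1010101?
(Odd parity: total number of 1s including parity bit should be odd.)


Number of 1s in data: 4
Parity bit: 1

1


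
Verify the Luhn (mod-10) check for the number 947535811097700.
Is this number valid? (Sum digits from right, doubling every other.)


Luhn sum = 61
61 mod 10 = 1

Invalid (Luhn sum mod 10 = 1)


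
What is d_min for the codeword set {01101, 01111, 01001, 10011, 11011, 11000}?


Comparing all pairs, minimum distance: 1
Can detect 0 errors, correct 0 errors

1


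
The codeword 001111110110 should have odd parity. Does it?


Number of 1s: 8

No, parity error (8 ones)


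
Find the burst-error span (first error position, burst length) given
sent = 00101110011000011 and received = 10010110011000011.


XOR: 10111000000000000

Burst at position 0, length 5


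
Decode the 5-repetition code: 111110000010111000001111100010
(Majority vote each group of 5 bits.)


Groups: 11111, 00000, 10111, 00000, 11111, 00010
Majority votes: 101010

101010


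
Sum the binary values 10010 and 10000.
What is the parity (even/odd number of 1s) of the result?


10010 = 18
10000 = 16
Sum = 34 = 100010
1s count = 2

even parity (2 ones in 100010)


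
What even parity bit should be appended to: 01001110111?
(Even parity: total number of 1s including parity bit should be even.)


Number of 1s in data: 7
Parity bit: 1

1


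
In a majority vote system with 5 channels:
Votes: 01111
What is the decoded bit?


Ones: 4 out of 5
Threshold: 3

1 (4/5 voted 1)


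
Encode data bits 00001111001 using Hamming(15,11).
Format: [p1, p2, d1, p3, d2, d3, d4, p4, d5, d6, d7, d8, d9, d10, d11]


Parity bits: p1=1, p2=1, p3=0, p4=1

110000011111001


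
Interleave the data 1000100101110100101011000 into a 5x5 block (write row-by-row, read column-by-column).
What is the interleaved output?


Matrix:
  10001
  00101
  11010
  01010
  11000
Read columns: 1010100111010000011011000

1010100111010000011011000


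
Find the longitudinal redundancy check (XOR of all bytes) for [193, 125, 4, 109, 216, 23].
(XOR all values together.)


XOR chain: 193 ^ 125 ^ 4 ^ 109 ^ 216 ^ 23 = 26

26


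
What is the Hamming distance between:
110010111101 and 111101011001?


XOR: 001111100100
Count of 1s: 6

6


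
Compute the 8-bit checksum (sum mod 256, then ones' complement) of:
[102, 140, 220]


Sum = 462 mod 256 = 206
Complement = 49

49


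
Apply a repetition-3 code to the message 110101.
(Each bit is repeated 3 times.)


Each bit -> 3 copies

111111000111000111


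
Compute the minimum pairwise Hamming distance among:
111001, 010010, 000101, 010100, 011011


Comparing all pairs, minimum distance: 2
Can detect 1 errors, correct 0 errors

2


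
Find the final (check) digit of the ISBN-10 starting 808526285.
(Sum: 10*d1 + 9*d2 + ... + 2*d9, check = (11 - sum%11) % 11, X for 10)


Weighted sum: 263
263 mod 11 = 10

Check digit: 1


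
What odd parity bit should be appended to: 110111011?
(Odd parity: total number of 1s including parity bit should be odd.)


Number of 1s in data: 7
Parity bit: 0

0


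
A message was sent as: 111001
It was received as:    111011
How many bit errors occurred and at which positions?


XOR: 000010

1 error(s) at position(s): 4


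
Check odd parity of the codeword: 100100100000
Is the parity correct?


Number of 1s: 3

Yes, parity is correct (3 ones)


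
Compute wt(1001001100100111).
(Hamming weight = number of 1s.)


Counting 1s in 1001001100100111

8
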